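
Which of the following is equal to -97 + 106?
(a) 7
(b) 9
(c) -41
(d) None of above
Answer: b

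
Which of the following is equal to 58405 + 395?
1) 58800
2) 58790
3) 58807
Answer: 1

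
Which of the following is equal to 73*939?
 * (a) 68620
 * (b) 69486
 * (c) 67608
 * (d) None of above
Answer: d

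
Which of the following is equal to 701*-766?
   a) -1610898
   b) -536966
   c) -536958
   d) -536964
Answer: b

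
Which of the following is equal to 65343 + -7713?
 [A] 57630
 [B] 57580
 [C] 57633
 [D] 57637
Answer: A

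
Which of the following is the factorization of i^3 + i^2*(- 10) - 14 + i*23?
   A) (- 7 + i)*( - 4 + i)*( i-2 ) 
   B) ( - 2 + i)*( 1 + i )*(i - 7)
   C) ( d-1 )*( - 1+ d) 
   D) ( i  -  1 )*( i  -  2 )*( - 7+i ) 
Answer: D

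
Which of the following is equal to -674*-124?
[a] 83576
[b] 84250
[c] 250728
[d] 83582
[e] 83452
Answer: a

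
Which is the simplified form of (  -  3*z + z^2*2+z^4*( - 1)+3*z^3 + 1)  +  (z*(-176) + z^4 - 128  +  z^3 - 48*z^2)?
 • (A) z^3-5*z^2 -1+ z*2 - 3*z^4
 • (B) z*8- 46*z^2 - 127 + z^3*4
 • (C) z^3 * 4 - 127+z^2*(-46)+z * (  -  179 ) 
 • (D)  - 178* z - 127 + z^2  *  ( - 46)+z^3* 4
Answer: C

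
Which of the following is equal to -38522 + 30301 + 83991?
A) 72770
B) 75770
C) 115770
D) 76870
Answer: B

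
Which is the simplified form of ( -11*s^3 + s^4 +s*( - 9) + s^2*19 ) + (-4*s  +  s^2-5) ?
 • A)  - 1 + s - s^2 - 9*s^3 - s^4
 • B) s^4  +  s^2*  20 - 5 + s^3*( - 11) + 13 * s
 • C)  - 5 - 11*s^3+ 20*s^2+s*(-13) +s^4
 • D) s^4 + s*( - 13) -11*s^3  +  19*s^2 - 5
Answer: C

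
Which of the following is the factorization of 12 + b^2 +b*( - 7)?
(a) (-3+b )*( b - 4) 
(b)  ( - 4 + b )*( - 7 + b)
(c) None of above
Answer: a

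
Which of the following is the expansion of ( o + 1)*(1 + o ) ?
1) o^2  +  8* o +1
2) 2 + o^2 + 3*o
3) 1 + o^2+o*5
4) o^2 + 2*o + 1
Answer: 4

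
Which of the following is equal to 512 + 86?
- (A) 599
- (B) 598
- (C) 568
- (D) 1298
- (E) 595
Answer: B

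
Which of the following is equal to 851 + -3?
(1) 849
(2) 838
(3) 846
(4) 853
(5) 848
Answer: 5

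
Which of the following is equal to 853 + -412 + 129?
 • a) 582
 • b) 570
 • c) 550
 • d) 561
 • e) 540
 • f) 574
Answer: b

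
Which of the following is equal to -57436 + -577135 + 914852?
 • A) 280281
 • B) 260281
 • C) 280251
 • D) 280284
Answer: A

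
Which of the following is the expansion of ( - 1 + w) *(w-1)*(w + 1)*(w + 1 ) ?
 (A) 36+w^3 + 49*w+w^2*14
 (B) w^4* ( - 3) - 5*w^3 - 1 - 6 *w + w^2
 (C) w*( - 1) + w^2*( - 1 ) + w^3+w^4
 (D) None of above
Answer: D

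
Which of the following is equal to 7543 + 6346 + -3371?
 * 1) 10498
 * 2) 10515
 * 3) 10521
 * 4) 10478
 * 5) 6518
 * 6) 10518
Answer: 6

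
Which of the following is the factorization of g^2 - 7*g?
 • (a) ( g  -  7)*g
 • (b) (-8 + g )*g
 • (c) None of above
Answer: a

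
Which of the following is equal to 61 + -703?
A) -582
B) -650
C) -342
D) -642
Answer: D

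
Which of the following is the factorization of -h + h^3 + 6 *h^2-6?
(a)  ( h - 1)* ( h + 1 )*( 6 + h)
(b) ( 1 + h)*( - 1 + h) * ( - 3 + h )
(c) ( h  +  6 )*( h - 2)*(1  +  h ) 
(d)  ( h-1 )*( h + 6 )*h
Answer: a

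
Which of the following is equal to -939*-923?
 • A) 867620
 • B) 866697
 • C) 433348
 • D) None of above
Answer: B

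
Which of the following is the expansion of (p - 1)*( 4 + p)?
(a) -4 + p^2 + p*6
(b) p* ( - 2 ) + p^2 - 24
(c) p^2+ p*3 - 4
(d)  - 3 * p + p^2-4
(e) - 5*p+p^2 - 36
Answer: c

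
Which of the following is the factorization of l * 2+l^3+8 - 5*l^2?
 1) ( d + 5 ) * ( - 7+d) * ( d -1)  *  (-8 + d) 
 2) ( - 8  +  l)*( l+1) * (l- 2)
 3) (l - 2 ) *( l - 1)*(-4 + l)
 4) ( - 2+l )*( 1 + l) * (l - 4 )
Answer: 4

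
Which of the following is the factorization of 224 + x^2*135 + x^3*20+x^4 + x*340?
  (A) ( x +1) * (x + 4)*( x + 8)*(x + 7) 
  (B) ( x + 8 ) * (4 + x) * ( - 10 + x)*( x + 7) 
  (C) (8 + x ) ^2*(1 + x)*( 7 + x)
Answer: A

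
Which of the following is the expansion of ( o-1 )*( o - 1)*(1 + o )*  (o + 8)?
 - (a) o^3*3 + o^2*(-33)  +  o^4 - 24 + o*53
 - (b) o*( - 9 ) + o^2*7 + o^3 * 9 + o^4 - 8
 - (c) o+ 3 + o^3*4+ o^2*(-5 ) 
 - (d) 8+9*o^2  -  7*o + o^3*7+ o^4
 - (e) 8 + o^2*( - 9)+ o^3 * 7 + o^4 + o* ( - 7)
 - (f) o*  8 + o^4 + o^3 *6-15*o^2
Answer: e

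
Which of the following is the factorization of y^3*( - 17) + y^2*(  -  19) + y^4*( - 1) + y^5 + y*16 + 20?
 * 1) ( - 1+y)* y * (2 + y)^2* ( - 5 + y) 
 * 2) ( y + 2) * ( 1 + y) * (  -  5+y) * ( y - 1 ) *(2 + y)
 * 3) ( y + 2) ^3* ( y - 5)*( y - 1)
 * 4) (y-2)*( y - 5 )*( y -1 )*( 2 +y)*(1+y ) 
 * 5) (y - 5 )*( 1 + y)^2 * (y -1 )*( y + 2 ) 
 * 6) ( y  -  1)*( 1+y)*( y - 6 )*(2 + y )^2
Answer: 2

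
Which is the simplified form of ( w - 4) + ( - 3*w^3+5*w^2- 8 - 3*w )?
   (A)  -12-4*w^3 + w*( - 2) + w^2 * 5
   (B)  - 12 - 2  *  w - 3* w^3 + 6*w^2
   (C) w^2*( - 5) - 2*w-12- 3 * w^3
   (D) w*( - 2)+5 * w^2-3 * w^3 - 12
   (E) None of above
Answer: D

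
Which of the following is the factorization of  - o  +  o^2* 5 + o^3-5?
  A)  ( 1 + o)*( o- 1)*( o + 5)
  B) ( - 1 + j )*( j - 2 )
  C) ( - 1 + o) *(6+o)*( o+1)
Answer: A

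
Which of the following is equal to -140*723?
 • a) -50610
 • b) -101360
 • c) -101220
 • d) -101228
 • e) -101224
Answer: c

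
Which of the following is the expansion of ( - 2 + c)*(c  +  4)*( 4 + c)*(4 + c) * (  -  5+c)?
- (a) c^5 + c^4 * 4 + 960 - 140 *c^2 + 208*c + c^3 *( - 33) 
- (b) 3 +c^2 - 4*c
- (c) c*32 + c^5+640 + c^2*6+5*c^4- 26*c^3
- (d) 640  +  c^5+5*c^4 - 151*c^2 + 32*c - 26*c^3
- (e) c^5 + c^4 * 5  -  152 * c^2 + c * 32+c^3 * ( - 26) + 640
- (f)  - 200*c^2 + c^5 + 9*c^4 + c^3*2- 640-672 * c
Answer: e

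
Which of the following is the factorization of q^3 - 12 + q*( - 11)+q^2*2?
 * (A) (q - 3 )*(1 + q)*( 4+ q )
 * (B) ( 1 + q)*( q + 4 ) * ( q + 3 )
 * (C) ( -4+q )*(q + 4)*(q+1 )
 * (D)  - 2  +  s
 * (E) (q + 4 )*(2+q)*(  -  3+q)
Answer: A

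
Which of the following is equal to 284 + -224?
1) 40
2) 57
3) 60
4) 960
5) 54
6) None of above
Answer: 3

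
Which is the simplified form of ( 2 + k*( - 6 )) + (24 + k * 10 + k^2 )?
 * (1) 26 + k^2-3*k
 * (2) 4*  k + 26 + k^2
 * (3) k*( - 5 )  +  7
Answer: 2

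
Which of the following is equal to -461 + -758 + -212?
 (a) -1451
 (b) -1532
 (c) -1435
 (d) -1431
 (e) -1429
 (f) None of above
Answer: d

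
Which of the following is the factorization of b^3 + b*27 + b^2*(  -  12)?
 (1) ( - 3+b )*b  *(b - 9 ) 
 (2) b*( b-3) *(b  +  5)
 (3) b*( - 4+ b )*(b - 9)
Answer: 1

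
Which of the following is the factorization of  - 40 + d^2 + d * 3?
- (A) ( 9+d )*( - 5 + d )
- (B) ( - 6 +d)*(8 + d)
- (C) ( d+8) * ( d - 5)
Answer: C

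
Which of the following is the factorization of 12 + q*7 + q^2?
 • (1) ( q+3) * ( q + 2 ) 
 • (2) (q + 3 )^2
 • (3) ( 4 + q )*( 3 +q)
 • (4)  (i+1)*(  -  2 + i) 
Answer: 3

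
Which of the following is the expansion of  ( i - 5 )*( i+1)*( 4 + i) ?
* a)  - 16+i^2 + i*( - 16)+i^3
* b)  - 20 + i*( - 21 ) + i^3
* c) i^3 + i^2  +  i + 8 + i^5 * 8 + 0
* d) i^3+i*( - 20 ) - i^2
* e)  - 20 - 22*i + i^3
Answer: b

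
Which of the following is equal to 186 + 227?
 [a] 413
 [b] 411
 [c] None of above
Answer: a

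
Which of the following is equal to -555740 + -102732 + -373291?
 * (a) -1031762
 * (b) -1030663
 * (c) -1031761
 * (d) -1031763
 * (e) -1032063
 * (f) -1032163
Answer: d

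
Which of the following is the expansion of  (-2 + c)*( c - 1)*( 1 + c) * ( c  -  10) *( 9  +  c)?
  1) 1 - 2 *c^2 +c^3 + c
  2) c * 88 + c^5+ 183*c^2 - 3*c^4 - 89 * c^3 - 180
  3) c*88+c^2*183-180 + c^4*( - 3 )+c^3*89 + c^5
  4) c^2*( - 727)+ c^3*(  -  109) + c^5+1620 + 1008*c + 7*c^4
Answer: 2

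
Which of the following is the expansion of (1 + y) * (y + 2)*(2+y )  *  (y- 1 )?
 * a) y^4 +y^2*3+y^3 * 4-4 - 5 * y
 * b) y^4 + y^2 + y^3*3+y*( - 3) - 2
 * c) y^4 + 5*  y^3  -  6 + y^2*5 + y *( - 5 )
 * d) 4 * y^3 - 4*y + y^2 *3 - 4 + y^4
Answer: d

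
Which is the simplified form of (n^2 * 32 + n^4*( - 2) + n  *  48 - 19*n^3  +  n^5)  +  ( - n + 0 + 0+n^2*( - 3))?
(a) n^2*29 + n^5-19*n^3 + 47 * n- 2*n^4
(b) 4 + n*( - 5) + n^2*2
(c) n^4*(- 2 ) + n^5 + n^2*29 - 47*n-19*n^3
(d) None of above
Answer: a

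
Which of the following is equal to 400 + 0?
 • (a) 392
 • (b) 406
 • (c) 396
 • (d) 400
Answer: d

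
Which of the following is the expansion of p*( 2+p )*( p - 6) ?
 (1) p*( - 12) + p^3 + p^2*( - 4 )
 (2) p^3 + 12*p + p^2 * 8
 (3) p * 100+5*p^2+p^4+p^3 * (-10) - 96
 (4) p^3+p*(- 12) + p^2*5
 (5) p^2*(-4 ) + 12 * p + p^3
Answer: 1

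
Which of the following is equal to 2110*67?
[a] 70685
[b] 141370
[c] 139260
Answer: b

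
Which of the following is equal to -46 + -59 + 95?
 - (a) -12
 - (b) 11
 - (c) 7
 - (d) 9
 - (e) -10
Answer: e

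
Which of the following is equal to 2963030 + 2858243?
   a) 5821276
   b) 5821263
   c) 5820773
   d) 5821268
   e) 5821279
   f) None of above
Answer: f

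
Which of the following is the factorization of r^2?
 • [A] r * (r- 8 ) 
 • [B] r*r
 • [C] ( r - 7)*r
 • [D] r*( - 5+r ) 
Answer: B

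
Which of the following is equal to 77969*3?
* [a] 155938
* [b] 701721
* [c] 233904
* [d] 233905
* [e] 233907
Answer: e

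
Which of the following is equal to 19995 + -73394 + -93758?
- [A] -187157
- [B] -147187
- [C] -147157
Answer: C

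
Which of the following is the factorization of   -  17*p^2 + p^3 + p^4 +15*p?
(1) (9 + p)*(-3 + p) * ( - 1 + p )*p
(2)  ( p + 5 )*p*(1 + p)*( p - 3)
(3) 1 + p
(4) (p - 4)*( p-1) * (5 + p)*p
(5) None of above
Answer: 5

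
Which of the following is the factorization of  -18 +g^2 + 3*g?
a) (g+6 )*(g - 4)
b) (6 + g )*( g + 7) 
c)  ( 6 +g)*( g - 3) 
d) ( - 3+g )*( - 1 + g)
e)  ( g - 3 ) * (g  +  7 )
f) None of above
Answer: c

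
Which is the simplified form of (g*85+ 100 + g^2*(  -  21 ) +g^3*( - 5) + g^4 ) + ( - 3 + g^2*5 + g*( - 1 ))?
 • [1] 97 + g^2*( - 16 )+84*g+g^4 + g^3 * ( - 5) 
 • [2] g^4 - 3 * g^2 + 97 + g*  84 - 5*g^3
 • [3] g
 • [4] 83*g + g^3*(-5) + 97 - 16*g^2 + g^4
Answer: 1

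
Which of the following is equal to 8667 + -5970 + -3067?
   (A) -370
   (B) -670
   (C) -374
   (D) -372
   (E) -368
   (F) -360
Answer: A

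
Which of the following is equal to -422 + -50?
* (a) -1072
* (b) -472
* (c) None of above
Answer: b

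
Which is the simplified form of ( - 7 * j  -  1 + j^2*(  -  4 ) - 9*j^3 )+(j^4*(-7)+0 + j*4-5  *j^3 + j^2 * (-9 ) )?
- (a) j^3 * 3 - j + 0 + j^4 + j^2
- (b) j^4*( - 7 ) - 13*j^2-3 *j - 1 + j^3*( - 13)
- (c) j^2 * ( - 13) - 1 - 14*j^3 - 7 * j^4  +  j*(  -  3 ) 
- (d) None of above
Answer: c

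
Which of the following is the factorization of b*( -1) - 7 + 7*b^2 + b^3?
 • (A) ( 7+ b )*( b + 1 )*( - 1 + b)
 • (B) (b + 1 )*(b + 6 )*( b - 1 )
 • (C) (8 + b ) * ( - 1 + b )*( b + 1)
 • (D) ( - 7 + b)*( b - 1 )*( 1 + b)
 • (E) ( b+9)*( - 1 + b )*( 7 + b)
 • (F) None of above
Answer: A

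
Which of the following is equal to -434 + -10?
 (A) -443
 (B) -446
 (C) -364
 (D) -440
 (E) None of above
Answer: E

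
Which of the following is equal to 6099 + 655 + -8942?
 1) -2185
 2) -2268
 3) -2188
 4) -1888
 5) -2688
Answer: 3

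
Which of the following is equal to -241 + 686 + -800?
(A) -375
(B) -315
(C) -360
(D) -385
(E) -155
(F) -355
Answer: F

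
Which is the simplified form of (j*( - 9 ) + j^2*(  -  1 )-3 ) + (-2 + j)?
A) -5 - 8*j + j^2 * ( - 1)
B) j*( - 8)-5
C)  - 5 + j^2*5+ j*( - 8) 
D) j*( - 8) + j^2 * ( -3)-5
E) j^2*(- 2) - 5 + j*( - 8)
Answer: A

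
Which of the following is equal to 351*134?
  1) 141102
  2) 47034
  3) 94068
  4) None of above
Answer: 2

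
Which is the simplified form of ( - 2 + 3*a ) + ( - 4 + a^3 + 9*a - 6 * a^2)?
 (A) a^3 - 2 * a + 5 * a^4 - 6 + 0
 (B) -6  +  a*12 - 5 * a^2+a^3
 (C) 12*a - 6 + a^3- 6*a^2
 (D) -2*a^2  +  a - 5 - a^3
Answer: C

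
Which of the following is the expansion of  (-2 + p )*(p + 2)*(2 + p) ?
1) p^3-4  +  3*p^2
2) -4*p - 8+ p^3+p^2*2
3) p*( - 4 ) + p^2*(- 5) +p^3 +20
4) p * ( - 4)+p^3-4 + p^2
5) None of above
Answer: 2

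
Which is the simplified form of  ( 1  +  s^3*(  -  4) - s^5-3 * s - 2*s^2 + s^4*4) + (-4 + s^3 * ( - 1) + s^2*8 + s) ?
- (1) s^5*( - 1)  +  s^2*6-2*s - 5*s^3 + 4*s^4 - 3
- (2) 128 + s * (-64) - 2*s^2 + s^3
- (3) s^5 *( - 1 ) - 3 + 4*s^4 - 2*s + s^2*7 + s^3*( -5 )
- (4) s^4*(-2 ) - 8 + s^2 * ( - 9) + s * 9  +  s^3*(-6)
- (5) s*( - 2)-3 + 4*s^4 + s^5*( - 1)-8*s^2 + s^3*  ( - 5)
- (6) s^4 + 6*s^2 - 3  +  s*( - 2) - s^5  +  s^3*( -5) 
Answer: 1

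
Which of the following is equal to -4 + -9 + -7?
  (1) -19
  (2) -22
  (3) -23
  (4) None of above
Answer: 4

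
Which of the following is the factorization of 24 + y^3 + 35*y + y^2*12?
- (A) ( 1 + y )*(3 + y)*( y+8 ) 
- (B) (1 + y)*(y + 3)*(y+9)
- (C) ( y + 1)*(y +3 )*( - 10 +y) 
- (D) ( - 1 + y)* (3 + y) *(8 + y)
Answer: A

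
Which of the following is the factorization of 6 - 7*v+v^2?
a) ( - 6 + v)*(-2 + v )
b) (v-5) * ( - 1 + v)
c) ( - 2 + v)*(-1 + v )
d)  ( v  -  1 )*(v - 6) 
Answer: d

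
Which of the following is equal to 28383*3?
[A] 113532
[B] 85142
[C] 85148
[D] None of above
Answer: D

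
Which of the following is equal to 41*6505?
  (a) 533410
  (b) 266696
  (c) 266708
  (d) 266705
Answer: d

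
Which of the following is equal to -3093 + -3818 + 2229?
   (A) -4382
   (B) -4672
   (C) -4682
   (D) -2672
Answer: C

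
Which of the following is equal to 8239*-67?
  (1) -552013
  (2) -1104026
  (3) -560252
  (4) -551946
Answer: 1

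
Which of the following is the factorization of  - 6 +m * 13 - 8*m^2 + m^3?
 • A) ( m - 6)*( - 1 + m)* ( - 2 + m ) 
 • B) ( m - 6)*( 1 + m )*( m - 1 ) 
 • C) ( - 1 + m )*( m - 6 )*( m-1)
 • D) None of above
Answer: C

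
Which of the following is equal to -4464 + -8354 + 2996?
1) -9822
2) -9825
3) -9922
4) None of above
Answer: 1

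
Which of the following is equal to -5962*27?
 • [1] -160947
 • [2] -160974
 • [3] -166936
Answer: 2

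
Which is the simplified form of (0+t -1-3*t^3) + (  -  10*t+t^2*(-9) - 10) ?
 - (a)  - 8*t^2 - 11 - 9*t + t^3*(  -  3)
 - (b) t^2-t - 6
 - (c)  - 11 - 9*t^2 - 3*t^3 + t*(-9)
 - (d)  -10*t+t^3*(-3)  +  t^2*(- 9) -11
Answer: c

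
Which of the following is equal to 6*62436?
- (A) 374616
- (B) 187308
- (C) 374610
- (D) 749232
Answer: A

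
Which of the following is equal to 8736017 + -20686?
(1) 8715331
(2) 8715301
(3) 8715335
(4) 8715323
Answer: 1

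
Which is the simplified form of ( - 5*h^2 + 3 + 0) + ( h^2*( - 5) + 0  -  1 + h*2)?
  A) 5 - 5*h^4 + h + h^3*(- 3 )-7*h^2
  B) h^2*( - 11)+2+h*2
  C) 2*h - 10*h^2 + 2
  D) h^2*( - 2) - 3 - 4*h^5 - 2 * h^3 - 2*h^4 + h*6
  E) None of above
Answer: C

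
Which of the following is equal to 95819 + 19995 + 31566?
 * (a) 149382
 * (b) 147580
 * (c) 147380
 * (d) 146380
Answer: c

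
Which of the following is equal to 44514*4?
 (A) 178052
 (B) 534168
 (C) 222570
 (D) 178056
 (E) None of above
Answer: D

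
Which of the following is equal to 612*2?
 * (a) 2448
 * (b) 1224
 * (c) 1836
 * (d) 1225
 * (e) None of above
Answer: b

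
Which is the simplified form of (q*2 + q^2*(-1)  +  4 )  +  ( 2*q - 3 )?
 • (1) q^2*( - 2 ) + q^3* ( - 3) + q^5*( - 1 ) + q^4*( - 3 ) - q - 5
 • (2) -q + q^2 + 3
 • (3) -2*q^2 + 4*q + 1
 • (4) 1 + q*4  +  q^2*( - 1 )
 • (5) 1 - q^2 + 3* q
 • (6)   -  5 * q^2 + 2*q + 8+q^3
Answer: 4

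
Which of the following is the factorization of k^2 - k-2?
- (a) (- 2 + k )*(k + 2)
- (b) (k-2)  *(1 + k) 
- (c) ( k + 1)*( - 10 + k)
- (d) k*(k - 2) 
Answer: b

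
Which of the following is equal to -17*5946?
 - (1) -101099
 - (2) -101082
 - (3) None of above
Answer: 2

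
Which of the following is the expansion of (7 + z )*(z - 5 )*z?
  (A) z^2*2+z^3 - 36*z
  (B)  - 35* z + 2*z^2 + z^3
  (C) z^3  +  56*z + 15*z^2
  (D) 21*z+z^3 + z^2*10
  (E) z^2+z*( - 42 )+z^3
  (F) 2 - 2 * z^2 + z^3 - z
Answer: B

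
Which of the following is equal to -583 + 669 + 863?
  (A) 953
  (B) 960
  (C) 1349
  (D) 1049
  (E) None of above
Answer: E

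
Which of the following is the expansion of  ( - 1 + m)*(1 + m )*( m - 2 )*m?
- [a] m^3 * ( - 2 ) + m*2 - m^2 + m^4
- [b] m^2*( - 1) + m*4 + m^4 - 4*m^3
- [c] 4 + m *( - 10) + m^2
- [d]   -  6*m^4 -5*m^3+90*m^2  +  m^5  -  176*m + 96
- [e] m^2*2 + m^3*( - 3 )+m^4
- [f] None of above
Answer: a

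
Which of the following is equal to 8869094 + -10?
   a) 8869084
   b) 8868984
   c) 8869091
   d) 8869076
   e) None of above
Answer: a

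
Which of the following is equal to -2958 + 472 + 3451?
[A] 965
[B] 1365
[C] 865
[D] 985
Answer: A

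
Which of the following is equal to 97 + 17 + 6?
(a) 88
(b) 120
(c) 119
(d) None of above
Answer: b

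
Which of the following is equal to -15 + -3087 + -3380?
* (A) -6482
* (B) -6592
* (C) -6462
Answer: A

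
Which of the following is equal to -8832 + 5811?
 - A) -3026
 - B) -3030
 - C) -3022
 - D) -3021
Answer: D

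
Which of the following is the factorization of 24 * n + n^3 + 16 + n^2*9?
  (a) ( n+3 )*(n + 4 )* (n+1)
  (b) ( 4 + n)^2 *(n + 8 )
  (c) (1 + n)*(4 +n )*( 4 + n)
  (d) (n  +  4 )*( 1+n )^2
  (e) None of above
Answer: c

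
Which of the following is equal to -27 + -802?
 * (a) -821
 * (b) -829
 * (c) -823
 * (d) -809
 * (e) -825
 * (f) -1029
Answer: b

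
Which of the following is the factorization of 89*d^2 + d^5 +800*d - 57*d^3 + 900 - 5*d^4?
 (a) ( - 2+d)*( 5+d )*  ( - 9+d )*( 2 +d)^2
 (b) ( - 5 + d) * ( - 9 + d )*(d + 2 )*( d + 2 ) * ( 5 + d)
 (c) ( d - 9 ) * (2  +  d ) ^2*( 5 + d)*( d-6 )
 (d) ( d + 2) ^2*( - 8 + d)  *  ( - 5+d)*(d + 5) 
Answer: b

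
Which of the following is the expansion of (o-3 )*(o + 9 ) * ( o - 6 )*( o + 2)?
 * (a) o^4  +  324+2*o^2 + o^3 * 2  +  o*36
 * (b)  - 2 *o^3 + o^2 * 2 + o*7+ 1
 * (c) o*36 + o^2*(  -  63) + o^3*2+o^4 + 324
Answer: c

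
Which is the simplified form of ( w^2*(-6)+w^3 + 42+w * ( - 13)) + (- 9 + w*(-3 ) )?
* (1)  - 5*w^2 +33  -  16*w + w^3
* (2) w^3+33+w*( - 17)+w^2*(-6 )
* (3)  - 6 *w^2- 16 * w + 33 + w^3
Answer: 3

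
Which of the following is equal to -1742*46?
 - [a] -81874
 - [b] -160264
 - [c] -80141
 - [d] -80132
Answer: d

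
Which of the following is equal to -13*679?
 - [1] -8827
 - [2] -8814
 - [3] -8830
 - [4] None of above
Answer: 1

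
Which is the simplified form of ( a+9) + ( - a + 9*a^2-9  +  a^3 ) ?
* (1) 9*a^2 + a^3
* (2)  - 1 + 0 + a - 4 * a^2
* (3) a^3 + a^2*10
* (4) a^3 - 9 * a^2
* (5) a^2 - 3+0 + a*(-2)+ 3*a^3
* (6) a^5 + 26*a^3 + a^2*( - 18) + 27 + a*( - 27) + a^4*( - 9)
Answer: 1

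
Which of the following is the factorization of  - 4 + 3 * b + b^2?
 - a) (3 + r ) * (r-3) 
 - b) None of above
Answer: b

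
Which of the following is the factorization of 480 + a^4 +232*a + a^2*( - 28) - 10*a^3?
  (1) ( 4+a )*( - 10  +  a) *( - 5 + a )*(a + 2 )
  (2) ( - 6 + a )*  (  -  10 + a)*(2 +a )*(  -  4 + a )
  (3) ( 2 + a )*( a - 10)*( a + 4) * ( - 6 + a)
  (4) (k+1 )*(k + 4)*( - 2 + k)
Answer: 3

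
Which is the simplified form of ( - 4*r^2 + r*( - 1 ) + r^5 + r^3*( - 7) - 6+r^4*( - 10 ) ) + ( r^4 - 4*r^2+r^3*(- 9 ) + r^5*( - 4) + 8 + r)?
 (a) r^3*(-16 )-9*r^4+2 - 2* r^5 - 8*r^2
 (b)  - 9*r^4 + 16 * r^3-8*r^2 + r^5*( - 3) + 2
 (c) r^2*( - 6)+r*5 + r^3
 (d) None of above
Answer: d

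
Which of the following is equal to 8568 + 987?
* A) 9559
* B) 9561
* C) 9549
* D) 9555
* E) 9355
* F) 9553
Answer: D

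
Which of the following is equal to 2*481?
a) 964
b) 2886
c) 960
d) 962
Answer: d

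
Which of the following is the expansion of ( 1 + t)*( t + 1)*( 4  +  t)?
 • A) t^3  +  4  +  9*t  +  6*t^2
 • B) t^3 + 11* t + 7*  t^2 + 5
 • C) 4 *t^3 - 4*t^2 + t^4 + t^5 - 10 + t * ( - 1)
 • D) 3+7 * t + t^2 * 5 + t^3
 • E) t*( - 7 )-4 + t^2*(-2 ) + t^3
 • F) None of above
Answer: A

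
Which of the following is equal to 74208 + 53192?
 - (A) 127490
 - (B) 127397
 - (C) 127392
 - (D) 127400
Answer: D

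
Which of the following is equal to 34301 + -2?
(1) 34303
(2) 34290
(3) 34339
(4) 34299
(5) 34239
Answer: 4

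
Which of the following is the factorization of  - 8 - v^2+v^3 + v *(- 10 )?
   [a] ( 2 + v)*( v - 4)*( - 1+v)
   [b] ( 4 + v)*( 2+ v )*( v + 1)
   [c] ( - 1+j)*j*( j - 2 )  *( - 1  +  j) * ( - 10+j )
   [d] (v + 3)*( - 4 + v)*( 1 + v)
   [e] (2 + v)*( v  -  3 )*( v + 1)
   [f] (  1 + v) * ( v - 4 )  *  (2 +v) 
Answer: f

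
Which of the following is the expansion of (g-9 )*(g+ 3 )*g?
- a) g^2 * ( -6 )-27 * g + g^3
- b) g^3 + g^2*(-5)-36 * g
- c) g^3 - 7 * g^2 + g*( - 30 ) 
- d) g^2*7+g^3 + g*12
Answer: a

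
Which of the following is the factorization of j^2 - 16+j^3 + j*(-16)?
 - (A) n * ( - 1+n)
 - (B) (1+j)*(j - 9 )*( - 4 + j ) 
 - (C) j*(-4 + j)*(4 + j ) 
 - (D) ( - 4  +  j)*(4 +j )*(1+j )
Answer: D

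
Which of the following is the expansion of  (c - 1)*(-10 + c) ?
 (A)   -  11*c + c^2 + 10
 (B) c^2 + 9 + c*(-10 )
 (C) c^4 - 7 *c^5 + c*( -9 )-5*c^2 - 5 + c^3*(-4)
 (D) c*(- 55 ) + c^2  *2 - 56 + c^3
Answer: A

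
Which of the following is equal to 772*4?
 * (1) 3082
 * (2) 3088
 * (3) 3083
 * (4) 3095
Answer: 2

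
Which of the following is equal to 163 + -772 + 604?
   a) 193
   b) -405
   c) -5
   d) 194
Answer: c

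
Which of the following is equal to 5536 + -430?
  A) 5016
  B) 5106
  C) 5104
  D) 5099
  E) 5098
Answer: B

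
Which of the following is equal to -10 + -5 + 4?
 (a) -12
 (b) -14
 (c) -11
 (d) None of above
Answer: c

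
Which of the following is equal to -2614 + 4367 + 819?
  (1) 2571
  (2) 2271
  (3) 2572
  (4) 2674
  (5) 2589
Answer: 3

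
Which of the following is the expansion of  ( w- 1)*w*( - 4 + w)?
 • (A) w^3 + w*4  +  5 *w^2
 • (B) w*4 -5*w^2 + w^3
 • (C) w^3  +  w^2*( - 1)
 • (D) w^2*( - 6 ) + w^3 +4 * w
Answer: B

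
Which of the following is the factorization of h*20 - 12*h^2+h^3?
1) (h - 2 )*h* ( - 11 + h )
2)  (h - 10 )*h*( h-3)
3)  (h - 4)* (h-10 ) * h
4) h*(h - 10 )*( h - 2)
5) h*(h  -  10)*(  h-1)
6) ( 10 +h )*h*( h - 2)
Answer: 4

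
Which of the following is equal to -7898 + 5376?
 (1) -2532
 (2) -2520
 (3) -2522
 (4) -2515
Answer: 3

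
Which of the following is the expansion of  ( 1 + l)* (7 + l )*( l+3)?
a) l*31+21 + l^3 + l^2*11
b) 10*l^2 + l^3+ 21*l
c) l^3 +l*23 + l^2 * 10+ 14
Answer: a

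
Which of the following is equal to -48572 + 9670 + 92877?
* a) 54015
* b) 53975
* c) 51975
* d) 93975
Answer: b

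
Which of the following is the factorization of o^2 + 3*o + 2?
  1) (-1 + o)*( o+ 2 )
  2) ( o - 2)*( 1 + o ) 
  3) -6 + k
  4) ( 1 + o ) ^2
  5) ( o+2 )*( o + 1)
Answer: 5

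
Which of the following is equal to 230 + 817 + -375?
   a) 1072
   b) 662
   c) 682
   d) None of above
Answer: d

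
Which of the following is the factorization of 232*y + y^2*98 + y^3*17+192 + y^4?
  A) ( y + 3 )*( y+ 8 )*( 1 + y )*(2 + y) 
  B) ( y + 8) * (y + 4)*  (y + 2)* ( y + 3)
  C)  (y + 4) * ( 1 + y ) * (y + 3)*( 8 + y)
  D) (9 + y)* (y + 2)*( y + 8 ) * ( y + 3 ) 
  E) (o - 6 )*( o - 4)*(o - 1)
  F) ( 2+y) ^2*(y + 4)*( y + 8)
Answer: B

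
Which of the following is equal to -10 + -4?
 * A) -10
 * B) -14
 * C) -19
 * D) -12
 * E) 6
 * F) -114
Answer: B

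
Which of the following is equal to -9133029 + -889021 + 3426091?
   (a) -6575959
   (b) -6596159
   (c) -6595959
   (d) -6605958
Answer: c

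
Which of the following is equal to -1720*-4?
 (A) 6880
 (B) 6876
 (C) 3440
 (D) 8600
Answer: A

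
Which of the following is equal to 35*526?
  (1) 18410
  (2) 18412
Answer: 1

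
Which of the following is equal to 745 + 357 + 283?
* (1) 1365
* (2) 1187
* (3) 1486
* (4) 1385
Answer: 4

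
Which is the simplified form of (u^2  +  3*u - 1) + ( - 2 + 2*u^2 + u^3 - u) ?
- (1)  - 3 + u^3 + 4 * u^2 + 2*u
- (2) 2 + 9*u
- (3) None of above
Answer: 3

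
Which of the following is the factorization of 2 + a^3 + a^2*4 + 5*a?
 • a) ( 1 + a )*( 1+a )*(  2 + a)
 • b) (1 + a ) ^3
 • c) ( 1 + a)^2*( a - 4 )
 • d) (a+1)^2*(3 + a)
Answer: a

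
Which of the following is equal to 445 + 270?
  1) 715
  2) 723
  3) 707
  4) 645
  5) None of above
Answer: 1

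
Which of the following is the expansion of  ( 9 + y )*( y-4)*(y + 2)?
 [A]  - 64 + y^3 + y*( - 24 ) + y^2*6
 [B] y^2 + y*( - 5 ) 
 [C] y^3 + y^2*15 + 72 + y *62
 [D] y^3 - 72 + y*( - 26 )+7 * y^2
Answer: D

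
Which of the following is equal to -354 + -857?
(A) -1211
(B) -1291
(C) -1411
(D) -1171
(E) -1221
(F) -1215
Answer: A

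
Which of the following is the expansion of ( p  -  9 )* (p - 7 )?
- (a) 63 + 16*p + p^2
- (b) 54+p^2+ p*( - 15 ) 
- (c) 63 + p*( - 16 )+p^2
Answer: c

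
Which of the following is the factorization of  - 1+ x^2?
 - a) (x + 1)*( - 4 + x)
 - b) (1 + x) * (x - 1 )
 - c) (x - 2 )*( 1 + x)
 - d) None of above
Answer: b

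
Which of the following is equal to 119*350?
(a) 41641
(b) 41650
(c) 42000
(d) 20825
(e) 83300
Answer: b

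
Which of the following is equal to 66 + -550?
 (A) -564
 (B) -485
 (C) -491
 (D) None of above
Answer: D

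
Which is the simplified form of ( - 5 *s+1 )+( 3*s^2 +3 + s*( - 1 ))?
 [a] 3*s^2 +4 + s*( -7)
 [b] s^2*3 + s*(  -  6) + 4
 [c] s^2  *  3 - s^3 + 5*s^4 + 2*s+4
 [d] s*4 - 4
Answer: b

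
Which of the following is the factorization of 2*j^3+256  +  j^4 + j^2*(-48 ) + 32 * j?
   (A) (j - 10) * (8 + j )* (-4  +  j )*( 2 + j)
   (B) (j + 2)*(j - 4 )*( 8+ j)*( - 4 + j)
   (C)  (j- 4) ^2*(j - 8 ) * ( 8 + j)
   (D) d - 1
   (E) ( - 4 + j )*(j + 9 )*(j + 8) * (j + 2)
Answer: B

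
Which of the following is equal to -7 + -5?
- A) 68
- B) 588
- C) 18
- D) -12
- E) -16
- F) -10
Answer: D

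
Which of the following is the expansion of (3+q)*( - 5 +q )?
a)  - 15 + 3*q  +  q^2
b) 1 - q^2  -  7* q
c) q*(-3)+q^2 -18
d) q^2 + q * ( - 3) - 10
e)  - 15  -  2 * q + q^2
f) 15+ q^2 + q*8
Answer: e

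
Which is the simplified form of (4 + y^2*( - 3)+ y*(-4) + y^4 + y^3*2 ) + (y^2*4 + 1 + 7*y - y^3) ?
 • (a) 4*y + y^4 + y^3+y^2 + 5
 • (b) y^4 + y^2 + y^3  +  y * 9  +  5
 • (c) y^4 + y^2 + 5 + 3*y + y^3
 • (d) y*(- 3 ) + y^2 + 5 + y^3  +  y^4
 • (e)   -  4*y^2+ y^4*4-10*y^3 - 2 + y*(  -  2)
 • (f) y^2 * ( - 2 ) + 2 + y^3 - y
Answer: c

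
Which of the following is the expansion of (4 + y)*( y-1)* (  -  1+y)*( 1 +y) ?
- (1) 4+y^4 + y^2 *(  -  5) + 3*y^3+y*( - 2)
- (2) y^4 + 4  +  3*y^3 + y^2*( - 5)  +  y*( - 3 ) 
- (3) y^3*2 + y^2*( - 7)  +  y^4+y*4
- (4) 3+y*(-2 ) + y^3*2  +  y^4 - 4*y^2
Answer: 2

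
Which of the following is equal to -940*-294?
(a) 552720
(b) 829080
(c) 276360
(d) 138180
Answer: c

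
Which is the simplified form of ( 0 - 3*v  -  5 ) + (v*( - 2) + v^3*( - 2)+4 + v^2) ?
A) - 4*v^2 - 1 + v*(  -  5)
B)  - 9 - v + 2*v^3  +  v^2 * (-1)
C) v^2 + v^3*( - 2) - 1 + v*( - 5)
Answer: C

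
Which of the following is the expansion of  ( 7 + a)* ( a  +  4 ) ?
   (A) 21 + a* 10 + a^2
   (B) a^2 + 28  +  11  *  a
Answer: B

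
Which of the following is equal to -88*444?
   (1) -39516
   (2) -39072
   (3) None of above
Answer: 2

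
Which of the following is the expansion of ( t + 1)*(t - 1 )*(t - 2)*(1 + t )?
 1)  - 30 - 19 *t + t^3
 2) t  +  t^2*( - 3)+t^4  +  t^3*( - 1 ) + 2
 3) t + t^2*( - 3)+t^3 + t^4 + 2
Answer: 2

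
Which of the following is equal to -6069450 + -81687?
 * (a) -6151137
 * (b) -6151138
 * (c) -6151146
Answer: a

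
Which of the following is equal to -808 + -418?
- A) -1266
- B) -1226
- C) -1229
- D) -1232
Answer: B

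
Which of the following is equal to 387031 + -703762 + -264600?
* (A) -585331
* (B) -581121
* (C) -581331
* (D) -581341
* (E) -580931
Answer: C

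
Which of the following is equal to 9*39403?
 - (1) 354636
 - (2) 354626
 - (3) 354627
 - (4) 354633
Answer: 3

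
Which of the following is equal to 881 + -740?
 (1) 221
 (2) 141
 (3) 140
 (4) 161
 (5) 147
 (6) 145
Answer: 2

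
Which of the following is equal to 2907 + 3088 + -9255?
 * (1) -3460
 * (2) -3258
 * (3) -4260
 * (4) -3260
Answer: 4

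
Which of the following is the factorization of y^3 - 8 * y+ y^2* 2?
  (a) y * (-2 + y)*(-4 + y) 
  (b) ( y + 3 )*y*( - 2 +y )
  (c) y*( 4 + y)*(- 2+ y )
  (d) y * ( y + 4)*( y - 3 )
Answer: c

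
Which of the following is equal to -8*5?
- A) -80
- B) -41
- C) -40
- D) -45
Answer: C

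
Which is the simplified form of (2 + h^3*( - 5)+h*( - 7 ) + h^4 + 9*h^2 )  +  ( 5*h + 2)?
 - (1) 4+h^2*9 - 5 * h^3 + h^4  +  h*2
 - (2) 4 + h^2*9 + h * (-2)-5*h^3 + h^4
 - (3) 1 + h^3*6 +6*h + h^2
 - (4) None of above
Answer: 2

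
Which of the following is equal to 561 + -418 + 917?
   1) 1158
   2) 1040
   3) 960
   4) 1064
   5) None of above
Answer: 5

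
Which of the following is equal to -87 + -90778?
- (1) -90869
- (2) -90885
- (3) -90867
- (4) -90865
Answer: 4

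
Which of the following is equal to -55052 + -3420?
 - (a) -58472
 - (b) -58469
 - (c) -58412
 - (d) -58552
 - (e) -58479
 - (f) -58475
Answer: a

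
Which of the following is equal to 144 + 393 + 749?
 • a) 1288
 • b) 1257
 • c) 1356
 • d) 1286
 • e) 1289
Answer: d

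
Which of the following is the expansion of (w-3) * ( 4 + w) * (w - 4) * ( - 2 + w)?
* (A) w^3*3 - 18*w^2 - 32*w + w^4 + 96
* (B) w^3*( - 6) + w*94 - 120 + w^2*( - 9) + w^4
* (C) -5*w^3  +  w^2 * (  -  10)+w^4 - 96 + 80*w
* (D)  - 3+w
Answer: C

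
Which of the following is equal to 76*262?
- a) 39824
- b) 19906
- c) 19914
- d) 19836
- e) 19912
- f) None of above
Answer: e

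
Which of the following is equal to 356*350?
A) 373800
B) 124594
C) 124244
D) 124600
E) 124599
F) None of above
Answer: D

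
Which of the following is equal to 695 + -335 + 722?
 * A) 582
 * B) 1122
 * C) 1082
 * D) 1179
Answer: C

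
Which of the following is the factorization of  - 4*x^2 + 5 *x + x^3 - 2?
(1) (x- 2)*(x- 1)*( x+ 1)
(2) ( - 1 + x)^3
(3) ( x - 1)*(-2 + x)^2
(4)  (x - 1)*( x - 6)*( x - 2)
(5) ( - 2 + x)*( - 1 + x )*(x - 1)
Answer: 5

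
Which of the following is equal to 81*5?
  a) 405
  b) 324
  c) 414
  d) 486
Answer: a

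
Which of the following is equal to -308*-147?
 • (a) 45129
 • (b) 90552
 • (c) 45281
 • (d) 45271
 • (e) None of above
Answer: e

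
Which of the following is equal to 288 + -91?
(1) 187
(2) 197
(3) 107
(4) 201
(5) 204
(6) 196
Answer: 2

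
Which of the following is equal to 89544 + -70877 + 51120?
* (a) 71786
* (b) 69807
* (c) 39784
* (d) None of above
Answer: d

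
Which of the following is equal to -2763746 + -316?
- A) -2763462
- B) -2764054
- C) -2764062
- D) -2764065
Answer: C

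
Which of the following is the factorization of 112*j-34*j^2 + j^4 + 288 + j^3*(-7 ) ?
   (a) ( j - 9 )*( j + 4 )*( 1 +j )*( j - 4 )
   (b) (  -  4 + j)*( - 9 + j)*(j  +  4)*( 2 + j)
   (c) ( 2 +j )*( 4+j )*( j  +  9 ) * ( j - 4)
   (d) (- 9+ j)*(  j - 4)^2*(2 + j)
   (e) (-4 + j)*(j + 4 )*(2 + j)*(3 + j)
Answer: b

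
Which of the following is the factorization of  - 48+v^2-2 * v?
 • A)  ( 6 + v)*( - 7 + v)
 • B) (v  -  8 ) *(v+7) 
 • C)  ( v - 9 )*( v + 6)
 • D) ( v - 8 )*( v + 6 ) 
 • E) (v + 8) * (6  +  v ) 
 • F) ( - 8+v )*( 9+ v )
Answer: D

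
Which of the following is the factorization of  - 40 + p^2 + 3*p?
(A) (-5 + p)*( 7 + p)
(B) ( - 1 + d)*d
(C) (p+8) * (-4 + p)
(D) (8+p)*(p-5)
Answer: D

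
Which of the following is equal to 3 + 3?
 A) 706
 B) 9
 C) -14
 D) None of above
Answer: D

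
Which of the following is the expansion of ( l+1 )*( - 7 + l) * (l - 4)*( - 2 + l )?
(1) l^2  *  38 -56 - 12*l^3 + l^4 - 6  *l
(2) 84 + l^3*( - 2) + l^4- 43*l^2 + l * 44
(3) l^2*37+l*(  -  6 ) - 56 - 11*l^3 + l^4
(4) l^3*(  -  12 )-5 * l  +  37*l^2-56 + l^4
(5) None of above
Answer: 5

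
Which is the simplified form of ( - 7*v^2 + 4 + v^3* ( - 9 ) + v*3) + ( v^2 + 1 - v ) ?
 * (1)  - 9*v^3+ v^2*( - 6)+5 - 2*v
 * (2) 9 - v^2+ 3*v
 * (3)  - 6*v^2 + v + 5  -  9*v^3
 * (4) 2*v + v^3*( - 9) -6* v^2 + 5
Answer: 4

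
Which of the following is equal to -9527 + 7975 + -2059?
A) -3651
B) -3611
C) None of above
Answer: B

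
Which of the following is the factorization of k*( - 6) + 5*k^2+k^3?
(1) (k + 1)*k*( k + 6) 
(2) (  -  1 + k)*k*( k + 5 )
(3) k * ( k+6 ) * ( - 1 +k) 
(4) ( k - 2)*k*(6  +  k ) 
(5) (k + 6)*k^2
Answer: 3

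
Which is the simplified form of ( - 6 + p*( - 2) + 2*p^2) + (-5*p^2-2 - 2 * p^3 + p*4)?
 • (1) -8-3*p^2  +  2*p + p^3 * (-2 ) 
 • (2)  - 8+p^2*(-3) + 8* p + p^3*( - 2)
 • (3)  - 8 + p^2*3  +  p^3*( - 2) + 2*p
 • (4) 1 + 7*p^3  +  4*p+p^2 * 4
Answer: 1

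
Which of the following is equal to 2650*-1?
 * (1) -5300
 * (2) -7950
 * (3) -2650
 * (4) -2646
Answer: 3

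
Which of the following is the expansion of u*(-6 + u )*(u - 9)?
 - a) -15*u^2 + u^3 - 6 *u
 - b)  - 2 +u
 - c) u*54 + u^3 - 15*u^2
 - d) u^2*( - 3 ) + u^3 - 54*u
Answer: c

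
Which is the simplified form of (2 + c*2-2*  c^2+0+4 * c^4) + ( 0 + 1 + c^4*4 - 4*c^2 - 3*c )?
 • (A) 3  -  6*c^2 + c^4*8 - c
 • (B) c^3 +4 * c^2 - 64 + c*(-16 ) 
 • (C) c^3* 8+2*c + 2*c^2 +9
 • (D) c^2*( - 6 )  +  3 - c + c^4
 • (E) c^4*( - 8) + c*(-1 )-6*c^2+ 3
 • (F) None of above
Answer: A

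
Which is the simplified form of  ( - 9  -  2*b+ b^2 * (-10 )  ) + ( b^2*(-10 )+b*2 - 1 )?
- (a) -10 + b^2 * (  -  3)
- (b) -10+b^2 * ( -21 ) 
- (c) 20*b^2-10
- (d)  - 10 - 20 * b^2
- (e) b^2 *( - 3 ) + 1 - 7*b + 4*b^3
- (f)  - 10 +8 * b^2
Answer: d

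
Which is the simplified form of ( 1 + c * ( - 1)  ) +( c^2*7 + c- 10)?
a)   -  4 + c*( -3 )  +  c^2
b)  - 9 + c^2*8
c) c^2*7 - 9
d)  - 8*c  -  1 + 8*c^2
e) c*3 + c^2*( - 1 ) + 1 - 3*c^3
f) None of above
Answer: c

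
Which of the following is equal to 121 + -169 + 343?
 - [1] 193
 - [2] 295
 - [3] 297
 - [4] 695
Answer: 2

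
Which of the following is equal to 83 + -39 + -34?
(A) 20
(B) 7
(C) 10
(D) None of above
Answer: C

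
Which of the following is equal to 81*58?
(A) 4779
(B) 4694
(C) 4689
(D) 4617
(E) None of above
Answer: E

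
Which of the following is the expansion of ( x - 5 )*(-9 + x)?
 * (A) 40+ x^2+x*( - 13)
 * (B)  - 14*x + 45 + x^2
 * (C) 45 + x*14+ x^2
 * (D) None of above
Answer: B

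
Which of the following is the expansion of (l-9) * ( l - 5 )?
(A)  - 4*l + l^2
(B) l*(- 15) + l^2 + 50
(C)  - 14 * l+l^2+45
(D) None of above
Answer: C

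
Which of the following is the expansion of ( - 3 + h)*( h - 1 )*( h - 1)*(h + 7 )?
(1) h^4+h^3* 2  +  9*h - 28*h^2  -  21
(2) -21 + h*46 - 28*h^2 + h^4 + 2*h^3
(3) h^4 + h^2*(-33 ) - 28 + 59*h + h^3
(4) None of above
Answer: 2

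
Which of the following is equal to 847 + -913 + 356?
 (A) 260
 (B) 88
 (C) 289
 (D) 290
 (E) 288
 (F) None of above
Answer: D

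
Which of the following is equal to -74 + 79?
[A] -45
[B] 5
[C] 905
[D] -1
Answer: B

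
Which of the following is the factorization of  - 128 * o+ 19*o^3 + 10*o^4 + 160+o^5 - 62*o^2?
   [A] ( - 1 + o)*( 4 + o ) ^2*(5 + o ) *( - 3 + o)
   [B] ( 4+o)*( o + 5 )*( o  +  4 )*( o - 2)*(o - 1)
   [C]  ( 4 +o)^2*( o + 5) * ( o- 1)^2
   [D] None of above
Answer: B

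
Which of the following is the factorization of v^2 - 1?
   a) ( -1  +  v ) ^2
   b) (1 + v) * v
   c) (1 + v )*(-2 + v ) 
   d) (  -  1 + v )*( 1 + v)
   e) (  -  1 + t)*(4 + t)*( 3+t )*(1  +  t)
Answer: d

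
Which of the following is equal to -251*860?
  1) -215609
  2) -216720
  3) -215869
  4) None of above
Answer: 4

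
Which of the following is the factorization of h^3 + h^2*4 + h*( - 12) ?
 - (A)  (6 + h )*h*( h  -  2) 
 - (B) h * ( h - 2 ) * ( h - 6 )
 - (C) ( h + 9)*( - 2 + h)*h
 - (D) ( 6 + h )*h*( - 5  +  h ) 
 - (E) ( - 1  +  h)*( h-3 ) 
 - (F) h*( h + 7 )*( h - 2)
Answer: A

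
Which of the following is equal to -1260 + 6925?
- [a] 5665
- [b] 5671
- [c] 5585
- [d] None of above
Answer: a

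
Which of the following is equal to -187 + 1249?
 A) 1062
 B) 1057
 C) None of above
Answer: A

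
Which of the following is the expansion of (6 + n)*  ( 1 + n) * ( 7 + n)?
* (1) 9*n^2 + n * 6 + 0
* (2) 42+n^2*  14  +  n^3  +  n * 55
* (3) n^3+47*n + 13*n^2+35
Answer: 2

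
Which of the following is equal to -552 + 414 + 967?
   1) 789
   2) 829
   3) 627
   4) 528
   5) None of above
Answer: 2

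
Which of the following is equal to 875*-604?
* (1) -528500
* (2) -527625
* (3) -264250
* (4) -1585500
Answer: 1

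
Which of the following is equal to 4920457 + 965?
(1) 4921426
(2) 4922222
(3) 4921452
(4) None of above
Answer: 4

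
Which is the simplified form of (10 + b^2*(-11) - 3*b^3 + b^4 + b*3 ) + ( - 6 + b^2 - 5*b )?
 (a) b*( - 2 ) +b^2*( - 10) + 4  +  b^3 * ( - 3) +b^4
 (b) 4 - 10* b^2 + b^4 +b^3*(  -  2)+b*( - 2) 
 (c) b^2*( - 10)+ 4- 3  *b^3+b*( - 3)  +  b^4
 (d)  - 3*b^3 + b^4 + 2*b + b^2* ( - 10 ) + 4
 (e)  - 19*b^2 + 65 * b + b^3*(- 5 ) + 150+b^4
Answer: a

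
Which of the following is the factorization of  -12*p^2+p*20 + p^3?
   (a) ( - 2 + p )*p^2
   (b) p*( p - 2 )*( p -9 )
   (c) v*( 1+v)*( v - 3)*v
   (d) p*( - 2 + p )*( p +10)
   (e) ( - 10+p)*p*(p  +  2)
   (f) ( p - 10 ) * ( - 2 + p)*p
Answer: f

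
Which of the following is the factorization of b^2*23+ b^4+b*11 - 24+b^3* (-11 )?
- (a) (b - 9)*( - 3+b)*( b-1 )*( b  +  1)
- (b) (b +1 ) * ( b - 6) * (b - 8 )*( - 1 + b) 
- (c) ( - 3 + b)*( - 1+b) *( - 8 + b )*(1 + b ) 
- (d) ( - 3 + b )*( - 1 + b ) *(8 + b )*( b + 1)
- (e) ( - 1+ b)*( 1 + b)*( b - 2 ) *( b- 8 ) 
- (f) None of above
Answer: c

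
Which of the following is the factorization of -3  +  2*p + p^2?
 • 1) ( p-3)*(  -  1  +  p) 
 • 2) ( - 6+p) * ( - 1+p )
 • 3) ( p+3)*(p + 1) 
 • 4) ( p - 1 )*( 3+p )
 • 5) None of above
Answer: 4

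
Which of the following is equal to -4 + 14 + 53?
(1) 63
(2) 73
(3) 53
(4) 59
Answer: 1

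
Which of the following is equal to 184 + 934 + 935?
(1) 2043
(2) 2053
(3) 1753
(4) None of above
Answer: 2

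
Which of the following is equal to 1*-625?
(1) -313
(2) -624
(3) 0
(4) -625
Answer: 4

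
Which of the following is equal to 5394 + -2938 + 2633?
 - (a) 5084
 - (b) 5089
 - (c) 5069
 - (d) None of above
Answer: b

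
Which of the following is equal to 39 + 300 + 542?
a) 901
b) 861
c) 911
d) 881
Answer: d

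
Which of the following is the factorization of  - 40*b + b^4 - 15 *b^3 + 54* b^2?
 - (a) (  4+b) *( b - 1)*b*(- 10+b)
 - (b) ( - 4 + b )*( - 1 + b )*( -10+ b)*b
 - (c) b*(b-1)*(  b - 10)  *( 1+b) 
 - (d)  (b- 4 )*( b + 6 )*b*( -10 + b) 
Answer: b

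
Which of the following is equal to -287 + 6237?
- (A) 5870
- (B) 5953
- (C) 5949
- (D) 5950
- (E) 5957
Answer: D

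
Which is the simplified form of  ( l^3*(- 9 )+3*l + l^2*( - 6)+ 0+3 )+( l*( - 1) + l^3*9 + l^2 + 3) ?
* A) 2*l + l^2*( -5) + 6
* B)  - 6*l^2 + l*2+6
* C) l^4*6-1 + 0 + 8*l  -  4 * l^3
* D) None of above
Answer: A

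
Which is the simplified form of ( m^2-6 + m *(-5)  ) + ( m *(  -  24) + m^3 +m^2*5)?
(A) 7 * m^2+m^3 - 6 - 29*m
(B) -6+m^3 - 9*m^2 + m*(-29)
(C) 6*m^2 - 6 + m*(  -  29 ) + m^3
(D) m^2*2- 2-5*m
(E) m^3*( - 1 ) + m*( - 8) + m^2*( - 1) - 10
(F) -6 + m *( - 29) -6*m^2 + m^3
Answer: C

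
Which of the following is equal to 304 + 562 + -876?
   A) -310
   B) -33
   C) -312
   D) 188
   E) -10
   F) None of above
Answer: E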